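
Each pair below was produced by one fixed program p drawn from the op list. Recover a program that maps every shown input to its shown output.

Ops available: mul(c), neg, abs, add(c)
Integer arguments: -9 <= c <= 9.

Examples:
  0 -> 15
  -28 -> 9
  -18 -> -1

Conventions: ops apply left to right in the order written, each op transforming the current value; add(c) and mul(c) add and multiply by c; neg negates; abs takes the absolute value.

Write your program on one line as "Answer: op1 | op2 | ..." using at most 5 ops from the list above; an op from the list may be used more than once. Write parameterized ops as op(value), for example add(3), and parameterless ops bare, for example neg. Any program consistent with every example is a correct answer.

add(9) | mul(-1) | add(-8) | abs | add(-2)

Check, running the answer program on each example:
  0 -> 9 -> -9 -> -17 -> 17 -> 15
  -28 -> -19 -> 19 -> 11 -> 11 -> 9
  -18 -> -9 -> 9 -> 1 -> 1 -> -1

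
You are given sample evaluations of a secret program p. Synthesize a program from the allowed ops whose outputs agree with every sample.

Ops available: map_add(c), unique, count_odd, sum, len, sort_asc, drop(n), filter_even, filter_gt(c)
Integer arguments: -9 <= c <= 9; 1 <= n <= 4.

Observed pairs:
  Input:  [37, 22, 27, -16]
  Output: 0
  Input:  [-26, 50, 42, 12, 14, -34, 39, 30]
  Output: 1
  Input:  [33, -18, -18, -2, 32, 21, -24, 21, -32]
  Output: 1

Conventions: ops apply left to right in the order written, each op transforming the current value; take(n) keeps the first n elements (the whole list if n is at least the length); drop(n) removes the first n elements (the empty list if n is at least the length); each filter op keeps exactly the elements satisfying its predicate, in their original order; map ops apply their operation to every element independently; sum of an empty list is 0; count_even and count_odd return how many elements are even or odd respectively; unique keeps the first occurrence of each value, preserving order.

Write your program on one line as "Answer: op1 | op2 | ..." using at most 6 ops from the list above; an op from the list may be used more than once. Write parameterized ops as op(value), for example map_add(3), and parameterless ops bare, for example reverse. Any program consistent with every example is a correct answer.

drop(1) | drop(2) | unique | map_add(2) | count_odd

Check, running the answer program on each example:
  [37, 22, 27, -16] -> [22, 27, -16] -> [-16] -> [-16] -> [-14] -> 0
  [-26, 50, 42, 12, 14, -34, 39, 30] -> [50, 42, 12, 14, -34, 39, 30] -> [12, 14, -34, 39, 30] -> [12, 14, -34, 39, 30] -> [14, 16, -32, 41, 32] -> 1
  [33, -18, -18, -2, 32, 21, -24, 21, -32] -> [-18, -18, -2, 32, 21, -24, 21, -32] -> [-2, 32, 21, -24, 21, -32] -> [-2, 32, 21, -24, -32] -> [0, 34, 23, -22, -30] -> 1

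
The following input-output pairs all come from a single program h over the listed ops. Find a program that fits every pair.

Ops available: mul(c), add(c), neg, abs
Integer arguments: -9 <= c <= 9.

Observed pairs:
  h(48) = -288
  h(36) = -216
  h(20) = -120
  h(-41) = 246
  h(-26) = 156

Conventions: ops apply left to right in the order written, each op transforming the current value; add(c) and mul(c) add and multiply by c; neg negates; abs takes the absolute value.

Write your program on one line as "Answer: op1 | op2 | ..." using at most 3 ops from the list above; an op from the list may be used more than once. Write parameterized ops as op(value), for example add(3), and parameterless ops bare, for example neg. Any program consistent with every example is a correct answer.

neg | mul(6)

Check, running the answer program on each example:
  48 -> -48 -> -288
  36 -> -36 -> -216
  20 -> -20 -> -120
  -41 -> 41 -> 246
  -26 -> 26 -> 156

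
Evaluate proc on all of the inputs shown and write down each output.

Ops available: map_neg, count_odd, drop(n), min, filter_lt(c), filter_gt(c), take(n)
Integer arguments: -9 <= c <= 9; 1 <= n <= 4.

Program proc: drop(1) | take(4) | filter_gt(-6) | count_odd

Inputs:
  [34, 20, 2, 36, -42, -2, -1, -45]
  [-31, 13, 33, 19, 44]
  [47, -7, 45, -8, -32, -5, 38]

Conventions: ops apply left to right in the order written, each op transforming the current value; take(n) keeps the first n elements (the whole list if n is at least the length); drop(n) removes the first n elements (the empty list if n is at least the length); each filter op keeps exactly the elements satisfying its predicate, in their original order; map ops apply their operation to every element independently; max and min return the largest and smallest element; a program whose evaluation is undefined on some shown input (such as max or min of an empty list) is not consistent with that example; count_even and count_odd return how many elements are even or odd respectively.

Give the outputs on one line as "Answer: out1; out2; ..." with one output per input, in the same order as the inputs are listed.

0; 3; 1

Execution, op by op:
  [34, 20, 2, 36, -42, -2, -1, -45] -> [20, 2, 36, -42, -2, -1, -45] -> [20, 2, 36, -42] -> [20, 2, 36] -> 0
  [-31, 13, 33, 19, 44] -> [13, 33, 19, 44] -> [13, 33, 19, 44] -> [13, 33, 19, 44] -> 3
  [47, -7, 45, -8, -32, -5, 38] -> [-7, 45, -8, -32, -5, 38] -> [-7, 45, -8, -32] -> [45] -> 1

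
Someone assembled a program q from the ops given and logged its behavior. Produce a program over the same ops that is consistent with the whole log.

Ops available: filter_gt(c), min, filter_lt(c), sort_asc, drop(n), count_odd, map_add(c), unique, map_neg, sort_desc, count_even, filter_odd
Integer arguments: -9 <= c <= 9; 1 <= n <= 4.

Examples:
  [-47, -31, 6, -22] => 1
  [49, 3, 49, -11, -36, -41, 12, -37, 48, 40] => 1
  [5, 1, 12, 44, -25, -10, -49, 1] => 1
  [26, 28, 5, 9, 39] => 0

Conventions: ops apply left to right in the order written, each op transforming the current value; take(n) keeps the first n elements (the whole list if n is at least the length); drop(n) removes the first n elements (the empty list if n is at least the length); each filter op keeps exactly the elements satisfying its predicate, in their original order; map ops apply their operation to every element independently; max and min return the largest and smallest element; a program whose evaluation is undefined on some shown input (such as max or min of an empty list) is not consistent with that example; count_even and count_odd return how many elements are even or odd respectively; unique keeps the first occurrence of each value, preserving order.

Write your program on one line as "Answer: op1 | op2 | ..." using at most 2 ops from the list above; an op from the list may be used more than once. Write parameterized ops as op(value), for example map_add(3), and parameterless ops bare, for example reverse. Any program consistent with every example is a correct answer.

filter_lt(3) | count_even

Check, running the answer program on each example:
  [-47, -31, 6, -22] -> [-47, -31, -22] -> 1
  [49, 3, 49, -11, -36, -41, 12, -37, 48, 40] -> [-11, -36, -41, -37] -> 1
  [5, 1, 12, 44, -25, -10, -49, 1] -> [1, -25, -10, -49, 1] -> 1
  [26, 28, 5, 9, 39] -> [] -> 0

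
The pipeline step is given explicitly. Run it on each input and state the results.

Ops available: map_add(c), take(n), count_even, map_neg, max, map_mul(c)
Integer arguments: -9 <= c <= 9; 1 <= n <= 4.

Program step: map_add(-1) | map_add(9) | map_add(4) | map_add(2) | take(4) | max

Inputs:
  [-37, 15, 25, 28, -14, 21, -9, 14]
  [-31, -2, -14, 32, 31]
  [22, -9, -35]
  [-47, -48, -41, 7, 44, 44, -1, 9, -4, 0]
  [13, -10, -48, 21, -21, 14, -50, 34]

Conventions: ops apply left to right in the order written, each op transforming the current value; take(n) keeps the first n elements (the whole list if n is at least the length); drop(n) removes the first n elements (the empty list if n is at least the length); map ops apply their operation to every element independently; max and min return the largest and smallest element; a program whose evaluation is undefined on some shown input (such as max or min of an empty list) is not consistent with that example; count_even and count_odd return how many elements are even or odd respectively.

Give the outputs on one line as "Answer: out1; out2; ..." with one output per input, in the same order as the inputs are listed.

Execution, op by op:
  [-37, 15, 25, 28, -14, 21, -9, 14] -> [-38, 14, 24, 27, -15, 20, -10, 13] -> [-29, 23, 33, 36, -6, 29, -1, 22] -> [-25, 27, 37, 40, -2, 33, 3, 26] -> [-23, 29, 39, 42, 0, 35, 5, 28] -> [-23, 29, 39, 42] -> 42
  [-31, -2, -14, 32, 31] -> [-32, -3, -15, 31, 30] -> [-23, 6, -6, 40, 39] -> [-19, 10, -2, 44, 43] -> [-17, 12, 0, 46, 45] -> [-17, 12, 0, 46] -> 46
  [22, -9, -35] -> [21, -10, -36] -> [30, -1, -27] -> [34, 3, -23] -> [36, 5, -21] -> [36, 5, -21] -> 36
  [-47, -48, -41, 7, 44, 44, -1, 9, -4, 0] -> [-48, -49, -42, 6, 43, 43, -2, 8, -5, -1] -> [-39, -40, -33, 15, 52, 52, 7, 17, 4, 8] -> [-35, -36, -29, 19, 56, 56, 11, 21, 8, 12] -> [-33, -34, -27, 21, 58, 58, 13, 23, 10, 14] -> [-33, -34, -27, 21] -> 21
  [13, -10, -48, 21, -21, 14, -50, 34] -> [12, -11, -49, 20, -22, 13, -51, 33] -> [21, -2, -40, 29, -13, 22, -42, 42] -> [25, 2, -36, 33, -9, 26, -38, 46] -> [27, 4, -34, 35, -7, 28, -36, 48] -> [27, 4, -34, 35] -> 35

42; 46; 36; 21; 35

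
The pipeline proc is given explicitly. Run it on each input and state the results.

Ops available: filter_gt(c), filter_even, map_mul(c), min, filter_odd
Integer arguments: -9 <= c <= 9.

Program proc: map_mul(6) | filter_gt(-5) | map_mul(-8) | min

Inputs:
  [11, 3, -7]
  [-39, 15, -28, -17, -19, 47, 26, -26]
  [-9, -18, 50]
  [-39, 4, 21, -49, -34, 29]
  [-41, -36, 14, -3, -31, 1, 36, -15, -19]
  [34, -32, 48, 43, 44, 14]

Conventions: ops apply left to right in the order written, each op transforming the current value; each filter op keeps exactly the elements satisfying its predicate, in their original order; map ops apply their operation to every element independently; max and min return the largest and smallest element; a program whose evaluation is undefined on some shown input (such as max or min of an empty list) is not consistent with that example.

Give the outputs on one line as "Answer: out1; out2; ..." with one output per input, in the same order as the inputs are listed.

Execution, op by op:
  [11, 3, -7] -> [66, 18, -42] -> [66, 18] -> [-528, -144] -> -528
  [-39, 15, -28, -17, -19, 47, 26, -26] -> [-234, 90, -168, -102, -114, 282, 156, -156] -> [90, 282, 156] -> [-720, -2256, -1248] -> -2256
  [-9, -18, 50] -> [-54, -108, 300] -> [300] -> [-2400] -> -2400
  [-39, 4, 21, -49, -34, 29] -> [-234, 24, 126, -294, -204, 174] -> [24, 126, 174] -> [-192, -1008, -1392] -> -1392
  [-41, -36, 14, -3, -31, 1, 36, -15, -19] -> [-246, -216, 84, -18, -186, 6, 216, -90, -114] -> [84, 6, 216] -> [-672, -48, -1728] -> -1728
  [34, -32, 48, 43, 44, 14] -> [204, -192, 288, 258, 264, 84] -> [204, 288, 258, 264, 84] -> [-1632, -2304, -2064, -2112, -672] -> -2304

-528; -2256; -2400; -1392; -1728; -2304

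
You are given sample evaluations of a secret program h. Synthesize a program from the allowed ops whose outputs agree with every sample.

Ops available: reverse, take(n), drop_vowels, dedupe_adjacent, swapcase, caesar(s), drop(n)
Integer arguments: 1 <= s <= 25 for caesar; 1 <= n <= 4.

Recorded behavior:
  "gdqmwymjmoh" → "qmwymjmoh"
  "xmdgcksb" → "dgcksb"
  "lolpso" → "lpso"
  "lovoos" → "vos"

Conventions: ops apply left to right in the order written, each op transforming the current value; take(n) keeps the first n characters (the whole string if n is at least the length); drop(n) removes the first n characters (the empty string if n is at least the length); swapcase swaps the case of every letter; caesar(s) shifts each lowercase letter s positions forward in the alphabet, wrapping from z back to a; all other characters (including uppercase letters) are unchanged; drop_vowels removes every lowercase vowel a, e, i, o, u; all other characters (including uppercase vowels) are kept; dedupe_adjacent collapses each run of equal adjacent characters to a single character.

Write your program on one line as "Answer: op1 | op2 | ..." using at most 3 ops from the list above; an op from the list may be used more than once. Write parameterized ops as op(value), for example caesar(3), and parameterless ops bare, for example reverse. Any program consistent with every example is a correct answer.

dedupe_adjacent | drop(2)

Check, running the answer program on each example:
  "gdqmwymjmoh" -> "gdqmwymjmoh" -> "qmwymjmoh"
  "xmdgcksb" -> "xmdgcksb" -> "dgcksb"
  "lolpso" -> "lolpso" -> "lpso"
  "lovoos" -> "lovos" -> "vos"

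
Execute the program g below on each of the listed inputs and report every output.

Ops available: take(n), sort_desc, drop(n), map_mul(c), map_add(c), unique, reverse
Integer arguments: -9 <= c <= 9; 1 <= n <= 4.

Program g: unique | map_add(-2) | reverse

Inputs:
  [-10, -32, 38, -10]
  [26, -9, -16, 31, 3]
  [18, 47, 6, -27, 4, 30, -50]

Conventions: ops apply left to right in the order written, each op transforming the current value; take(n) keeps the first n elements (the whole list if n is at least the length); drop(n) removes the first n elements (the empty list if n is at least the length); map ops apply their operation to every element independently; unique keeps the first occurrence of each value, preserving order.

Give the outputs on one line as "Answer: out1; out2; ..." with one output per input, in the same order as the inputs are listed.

Execution, op by op:
  [-10, -32, 38, -10] -> [-10, -32, 38] -> [-12, -34, 36] -> [36, -34, -12]
  [26, -9, -16, 31, 3] -> [26, -9, -16, 31, 3] -> [24, -11, -18, 29, 1] -> [1, 29, -18, -11, 24]
  [18, 47, 6, -27, 4, 30, -50] -> [18, 47, 6, -27, 4, 30, -50] -> [16, 45, 4, -29, 2, 28, -52] -> [-52, 28, 2, -29, 4, 45, 16]

[36, -34, -12]; [1, 29, -18, -11, 24]; [-52, 28, 2, -29, 4, 45, 16]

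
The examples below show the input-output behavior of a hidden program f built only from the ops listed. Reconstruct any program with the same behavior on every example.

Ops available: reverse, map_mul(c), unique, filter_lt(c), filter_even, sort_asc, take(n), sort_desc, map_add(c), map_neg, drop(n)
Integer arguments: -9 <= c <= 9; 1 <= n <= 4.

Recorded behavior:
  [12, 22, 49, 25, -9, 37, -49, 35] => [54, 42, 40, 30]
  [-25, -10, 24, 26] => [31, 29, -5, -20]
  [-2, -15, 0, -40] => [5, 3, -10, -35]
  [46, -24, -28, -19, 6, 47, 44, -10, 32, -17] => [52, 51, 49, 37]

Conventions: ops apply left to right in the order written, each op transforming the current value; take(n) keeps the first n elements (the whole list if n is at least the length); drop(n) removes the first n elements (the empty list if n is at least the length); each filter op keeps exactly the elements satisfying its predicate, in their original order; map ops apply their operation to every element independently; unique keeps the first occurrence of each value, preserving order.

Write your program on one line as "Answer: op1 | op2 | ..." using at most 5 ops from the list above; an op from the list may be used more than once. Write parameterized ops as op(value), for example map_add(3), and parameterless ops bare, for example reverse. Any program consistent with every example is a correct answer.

reverse | sort_asc | map_add(5) | reverse | take(4)

Check, running the answer program on each example:
  [12, 22, 49, 25, -9, 37, -49, 35] -> [35, -49, 37, -9, 25, 49, 22, 12] -> [-49, -9, 12, 22, 25, 35, 37, 49] -> [-44, -4, 17, 27, 30, 40, 42, 54] -> [54, 42, 40, 30, 27, 17, -4, -44] -> [54, 42, 40, 30]
  [-25, -10, 24, 26] -> [26, 24, -10, -25] -> [-25, -10, 24, 26] -> [-20, -5, 29, 31] -> [31, 29, -5, -20] -> [31, 29, -5, -20]
  [-2, -15, 0, -40] -> [-40, 0, -15, -2] -> [-40, -15, -2, 0] -> [-35, -10, 3, 5] -> [5, 3, -10, -35] -> [5, 3, -10, -35]
  [46, -24, -28, -19, 6, 47, 44, -10, 32, -17] -> [-17, 32, -10, 44, 47, 6, -19, -28, -24, 46] -> [-28, -24, -19, -17, -10, 6, 32, 44, 46, 47] -> [-23, -19, -14, -12, -5, 11, 37, 49, 51, 52] -> [52, 51, 49, 37, 11, -5, -12, -14, -19, -23] -> [52, 51, 49, 37]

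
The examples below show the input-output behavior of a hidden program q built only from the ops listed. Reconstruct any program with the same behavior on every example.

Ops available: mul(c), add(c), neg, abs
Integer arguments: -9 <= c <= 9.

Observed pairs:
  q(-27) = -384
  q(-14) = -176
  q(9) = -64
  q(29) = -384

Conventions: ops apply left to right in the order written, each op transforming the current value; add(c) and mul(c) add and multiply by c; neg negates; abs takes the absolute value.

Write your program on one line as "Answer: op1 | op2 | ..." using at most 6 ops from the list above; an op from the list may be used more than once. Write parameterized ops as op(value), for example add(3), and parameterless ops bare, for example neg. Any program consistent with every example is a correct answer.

add(-1) | abs | neg | add(4) | mul(-4) | mul(-4)

Check, running the answer program on each example:
  -27 -> -28 -> 28 -> -28 -> -24 -> 96 -> -384
  -14 -> -15 -> 15 -> -15 -> -11 -> 44 -> -176
  9 -> 8 -> 8 -> -8 -> -4 -> 16 -> -64
  29 -> 28 -> 28 -> -28 -> -24 -> 96 -> -384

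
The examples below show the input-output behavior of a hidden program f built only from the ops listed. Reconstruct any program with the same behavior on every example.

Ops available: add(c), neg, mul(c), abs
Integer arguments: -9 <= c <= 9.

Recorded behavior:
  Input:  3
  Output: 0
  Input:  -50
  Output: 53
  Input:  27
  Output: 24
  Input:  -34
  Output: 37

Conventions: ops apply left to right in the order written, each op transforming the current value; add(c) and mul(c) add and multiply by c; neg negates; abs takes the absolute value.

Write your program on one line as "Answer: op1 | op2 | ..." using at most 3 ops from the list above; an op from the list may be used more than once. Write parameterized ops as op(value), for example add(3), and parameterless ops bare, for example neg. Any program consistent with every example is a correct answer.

add(-3) | abs

Check, running the answer program on each example:
  3 -> 0 -> 0
  -50 -> -53 -> 53
  27 -> 24 -> 24
  -34 -> -37 -> 37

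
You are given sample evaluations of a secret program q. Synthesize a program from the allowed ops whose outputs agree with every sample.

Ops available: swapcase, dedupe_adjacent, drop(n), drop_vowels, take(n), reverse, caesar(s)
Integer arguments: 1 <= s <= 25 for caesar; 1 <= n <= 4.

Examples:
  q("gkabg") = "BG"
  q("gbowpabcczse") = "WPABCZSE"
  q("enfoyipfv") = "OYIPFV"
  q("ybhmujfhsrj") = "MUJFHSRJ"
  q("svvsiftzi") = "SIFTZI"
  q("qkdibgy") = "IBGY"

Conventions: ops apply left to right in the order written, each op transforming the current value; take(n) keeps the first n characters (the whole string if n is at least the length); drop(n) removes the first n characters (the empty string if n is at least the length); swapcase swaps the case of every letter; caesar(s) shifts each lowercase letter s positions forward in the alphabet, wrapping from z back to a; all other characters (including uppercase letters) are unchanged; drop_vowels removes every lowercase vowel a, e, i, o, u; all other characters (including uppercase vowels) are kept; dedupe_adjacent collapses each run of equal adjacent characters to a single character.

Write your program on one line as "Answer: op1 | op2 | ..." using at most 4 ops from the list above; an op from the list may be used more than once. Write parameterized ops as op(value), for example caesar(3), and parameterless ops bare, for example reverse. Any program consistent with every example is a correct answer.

swapcase | drop(3) | dedupe_adjacent

Check, running the answer program on each example:
  "gkabg" -> "GKABG" -> "BG" -> "BG"
  "gbowpabcczse" -> "GBOWPABCCZSE" -> "WPABCCZSE" -> "WPABCZSE"
  "enfoyipfv" -> "ENFOYIPFV" -> "OYIPFV" -> "OYIPFV"
  "ybhmujfhsrj" -> "YBHMUJFHSRJ" -> "MUJFHSRJ" -> "MUJFHSRJ"
  "svvsiftzi" -> "SVVSIFTZI" -> "SIFTZI" -> "SIFTZI"
  "qkdibgy" -> "QKDIBGY" -> "IBGY" -> "IBGY"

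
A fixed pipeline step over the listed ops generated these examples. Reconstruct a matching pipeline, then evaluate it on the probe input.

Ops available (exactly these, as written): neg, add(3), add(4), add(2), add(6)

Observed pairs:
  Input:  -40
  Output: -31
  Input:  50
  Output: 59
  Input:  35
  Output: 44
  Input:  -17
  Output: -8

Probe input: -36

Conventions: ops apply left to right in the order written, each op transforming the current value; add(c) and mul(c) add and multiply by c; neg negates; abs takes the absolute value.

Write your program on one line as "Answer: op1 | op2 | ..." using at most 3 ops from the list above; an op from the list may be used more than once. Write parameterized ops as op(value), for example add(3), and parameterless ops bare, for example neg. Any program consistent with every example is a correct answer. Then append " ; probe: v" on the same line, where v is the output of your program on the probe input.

add(3) | add(2) | add(4) ; probe: -27

Check, running the answer program on each example:
  -40 -> -37 -> -35 -> -31
  50 -> 53 -> 55 -> 59
  35 -> 38 -> 40 -> 44
  -17 -> -14 -> -12 -> -8
  probe: -36 -> -33 -> -31 -> -27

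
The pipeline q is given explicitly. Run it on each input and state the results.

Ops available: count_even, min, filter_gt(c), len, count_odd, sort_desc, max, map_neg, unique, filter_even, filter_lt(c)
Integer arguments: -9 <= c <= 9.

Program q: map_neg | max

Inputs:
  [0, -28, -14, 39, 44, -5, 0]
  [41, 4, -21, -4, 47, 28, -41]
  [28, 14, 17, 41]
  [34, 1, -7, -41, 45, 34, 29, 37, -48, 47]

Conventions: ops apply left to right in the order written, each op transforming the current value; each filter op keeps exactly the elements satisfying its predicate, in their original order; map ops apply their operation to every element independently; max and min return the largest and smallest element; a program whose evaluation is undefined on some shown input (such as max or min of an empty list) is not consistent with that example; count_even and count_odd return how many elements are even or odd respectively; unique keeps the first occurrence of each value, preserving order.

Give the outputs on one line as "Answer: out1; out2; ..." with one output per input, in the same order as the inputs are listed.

Execution, op by op:
  [0, -28, -14, 39, 44, -5, 0] -> [0, 28, 14, -39, -44, 5, 0] -> 28
  [41, 4, -21, -4, 47, 28, -41] -> [-41, -4, 21, 4, -47, -28, 41] -> 41
  [28, 14, 17, 41] -> [-28, -14, -17, -41] -> -14
  [34, 1, -7, -41, 45, 34, 29, 37, -48, 47] -> [-34, -1, 7, 41, -45, -34, -29, -37, 48, -47] -> 48

28; 41; -14; 48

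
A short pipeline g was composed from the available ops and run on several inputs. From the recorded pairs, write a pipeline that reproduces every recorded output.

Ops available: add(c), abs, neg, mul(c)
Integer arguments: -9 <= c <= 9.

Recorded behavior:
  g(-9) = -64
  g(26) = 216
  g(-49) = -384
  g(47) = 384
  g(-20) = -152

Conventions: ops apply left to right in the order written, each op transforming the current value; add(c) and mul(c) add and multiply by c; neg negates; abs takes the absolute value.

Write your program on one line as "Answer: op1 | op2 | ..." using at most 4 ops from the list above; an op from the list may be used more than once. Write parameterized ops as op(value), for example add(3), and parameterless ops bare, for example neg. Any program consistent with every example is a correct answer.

mul(-8) | neg | add(8)

Check, running the answer program on each example:
  -9 -> 72 -> -72 -> -64
  26 -> -208 -> 208 -> 216
  -49 -> 392 -> -392 -> -384
  47 -> -376 -> 376 -> 384
  -20 -> 160 -> -160 -> -152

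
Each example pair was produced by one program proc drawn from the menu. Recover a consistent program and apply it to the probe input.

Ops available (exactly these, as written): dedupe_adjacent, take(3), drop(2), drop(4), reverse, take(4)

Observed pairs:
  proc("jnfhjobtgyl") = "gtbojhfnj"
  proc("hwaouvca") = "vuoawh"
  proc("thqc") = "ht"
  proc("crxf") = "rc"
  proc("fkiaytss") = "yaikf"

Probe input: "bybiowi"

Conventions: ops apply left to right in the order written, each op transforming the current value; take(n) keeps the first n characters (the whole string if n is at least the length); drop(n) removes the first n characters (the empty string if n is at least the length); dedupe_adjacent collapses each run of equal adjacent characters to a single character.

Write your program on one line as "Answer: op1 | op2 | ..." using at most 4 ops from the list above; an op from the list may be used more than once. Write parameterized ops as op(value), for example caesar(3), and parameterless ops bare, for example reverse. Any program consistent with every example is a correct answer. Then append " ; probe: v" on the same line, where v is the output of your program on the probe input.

reverse | dedupe_adjacent | drop(2) ; probe: "oibyb"

Check, running the answer program on each example:
  "jnfhjobtgyl" -> "lygtbojhfnj" -> "lygtbojhfnj" -> "gtbojhfnj"
  "hwaouvca" -> "acvuoawh" -> "acvuoawh" -> "vuoawh"
  "thqc" -> "cqht" -> "cqht" -> "ht"
  "crxf" -> "fxrc" -> "fxrc" -> "rc"
  "fkiaytss" -> "sstyaikf" -> "styaikf" -> "yaikf"
  probe: "bybiowi" -> "iwoibyb" -> "iwoibyb" -> "oibyb"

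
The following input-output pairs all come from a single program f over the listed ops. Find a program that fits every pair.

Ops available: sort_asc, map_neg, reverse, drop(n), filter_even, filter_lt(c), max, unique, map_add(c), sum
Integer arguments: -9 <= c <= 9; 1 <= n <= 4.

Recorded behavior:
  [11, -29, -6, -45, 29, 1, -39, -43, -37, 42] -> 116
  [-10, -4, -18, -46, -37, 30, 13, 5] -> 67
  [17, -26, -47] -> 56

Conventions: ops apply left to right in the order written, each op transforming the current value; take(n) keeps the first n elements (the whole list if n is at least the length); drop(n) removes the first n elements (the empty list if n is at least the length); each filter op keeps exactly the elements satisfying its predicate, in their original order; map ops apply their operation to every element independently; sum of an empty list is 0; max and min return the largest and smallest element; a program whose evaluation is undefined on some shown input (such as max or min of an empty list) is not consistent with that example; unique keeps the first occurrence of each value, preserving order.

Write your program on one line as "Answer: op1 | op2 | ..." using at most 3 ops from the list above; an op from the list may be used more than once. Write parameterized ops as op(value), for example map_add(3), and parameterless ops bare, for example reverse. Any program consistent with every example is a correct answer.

reverse | map_neg | sum

Check, running the answer program on each example:
  [11, -29, -6, -45, 29, 1, -39, -43, -37, 42] -> [42, -37, -43, -39, 1, 29, -45, -6, -29, 11] -> [-42, 37, 43, 39, -1, -29, 45, 6, 29, -11] -> 116
  [-10, -4, -18, -46, -37, 30, 13, 5] -> [5, 13, 30, -37, -46, -18, -4, -10] -> [-5, -13, -30, 37, 46, 18, 4, 10] -> 67
  [17, -26, -47] -> [-47, -26, 17] -> [47, 26, -17] -> 56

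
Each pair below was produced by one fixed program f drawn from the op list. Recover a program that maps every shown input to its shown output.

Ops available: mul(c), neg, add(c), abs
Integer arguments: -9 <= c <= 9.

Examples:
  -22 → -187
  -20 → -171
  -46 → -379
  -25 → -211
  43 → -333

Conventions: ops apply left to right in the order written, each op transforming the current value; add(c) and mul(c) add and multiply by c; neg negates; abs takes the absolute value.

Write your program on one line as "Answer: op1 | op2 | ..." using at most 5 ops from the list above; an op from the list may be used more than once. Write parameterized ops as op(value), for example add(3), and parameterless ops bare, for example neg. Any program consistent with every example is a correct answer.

add(-2) | mul(-8) | add(-5) | abs | neg

Check, running the answer program on each example:
  -22 -> -24 -> 192 -> 187 -> 187 -> -187
  -20 -> -22 -> 176 -> 171 -> 171 -> -171
  -46 -> -48 -> 384 -> 379 -> 379 -> -379
  -25 -> -27 -> 216 -> 211 -> 211 -> -211
  43 -> 41 -> -328 -> -333 -> 333 -> -333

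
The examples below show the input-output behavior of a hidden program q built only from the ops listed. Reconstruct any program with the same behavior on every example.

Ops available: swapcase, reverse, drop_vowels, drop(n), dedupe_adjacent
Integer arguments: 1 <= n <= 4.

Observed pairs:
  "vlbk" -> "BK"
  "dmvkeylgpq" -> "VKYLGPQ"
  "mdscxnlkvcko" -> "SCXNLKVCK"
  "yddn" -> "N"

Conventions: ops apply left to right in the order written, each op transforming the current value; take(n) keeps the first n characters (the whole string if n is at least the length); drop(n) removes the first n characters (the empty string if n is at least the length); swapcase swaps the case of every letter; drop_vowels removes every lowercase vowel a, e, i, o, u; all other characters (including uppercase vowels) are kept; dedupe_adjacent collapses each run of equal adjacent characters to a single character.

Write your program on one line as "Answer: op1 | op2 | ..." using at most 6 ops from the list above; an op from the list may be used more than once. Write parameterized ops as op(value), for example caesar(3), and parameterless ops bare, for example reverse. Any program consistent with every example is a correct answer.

drop_vowels | swapcase | drop(1) | dedupe_adjacent | drop(1)

Check, running the answer program on each example:
  "vlbk" -> "vlbk" -> "VLBK" -> "LBK" -> "LBK" -> "BK"
  "dmvkeylgpq" -> "dmvkylgpq" -> "DMVKYLGPQ" -> "MVKYLGPQ" -> "MVKYLGPQ" -> "VKYLGPQ"
  "mdscxnlkvcko" -> "mdscxnlkvck" -> "MDSCXNLKVCK" -> "DSCXNLKVCK" -> "DSCXNLKVCK" -> "SCXNLKVCK"
  "yddn" -> "yddn" -> "YDDN" -> "DDN" -> "DN" -> "N"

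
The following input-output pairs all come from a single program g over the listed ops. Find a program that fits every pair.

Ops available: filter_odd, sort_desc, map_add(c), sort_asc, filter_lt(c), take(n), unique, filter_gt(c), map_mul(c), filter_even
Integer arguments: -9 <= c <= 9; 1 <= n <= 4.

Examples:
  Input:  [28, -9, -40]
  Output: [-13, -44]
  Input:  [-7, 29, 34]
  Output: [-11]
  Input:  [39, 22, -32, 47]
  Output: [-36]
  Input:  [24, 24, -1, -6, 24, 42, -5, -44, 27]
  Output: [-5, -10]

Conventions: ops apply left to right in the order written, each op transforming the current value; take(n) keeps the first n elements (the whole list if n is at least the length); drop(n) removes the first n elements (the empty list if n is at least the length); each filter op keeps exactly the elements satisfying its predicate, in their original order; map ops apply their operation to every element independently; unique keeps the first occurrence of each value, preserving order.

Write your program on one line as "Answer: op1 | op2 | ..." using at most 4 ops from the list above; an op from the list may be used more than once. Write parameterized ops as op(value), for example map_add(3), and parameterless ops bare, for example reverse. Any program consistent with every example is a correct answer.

unique | map_add(-4) | take(3) | filter_lt(0)

Check, running the answer program on each example:
  [28, -9, -40] -> [28, -9, -40] -> [24, -13, -44] -> [24, -13, -44] -> [-13, -44]
  [-7, 29, 34] -> [-7, 29, 34] -> [-11, 25, 30] -> [-11, 25, 30] -> [-11]
  [39, 22, -32, 47] -> [39, 22, -32, 47] -> [35, 18, -36, 43] -> [35, 18, -36] -> [-36]
  [24, 24, -1, -6, 24, 42, -5, -44, 27] -> [24, -1, -6, 42, -5, -44, 27] -> [20, -5, -10, 38, -9, -48, 23] -> [20, -5, -10] -> [-5, -10]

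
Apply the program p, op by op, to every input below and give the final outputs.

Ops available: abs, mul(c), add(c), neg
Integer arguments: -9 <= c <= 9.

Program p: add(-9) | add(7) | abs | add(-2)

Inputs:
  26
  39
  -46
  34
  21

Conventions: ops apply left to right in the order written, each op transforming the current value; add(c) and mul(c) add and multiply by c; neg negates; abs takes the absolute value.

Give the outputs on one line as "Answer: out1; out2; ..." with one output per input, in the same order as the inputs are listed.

22; 35; 46; 30; 17

Execution, op by op:
  26 -> 17 -> 24 -> 24 -> 22
  39 -> 30 -> 37 -> 37 -> 35
  -46 -> -55 -> -48 -> 48 -> 46
  34 -> 25 -> 32 -> 32 -> 30
  21 -> 12 -> 19 -> 19 -> 17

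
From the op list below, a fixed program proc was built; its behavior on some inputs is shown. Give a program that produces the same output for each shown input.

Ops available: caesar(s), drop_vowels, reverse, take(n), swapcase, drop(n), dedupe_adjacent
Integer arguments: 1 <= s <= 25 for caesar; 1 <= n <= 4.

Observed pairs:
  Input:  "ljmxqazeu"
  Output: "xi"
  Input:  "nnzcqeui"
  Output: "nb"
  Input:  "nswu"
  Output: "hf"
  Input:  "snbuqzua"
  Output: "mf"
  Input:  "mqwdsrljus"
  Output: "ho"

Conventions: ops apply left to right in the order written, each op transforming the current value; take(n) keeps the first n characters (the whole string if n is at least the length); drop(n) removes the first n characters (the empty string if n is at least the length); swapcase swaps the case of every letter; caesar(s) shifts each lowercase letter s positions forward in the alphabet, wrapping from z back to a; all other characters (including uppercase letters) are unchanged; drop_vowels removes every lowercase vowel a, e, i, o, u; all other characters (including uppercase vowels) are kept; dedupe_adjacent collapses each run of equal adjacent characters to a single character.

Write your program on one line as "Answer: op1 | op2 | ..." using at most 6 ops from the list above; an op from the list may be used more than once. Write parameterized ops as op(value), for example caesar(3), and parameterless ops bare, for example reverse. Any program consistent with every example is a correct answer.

caesar(15) | dedupe_adjacent | take(4) | caesar(15) | drop(2) | caesar(7)

Check, running the answer program on each example:
  "ljmxqazeu" -> "aybmfpotj" -> "aybmfpotj" -> "aybm" -> "pnqb" -> "qb" -> "xi"
  "nnzcqeui" -> "ccorftjx" -> "corftjx" -> "corf" -> "rdgu" -> "gu" -> "nb"
  "nswu" -> "chlj" -> "chlj" -> "chlj" -> "rway" -> "ay" -> "hf"
  "snbuqzua" -> "hcqjfojp" -> "hcqjfojp" -> "hcqj" -> "wrfy" -> "fy" -> "mf"
  "mqwdsrljus" -> "bflshgayjh" -> "bflshgayjh" -> "bfls" -> "quah" -> "ah" -> "ho"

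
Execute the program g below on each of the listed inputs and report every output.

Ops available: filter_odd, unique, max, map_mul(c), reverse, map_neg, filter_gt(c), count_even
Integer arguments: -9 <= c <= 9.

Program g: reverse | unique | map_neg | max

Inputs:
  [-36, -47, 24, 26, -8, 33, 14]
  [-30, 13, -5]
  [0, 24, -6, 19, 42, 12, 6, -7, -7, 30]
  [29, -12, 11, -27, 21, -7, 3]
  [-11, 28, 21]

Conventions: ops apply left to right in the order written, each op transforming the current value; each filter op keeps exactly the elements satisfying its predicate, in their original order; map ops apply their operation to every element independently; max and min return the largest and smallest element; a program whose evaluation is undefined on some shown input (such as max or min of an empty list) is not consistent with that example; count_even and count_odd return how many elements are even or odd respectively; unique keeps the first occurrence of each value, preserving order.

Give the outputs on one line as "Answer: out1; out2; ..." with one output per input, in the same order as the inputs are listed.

47; 30; 7; 27; 11

Execution, op by op:
  [-36, -47, 24, 26, -8, 33, 14] -> [14, 33, -8, 26, 24, -47, -36] -> [14, 33, -8, 26, 24, -47, -36] -> [-14, -33, 8, -26, -24, 47, 36] -> 47
  [-30, 13, -5] -> [-5, 13, -30] -> [-5, 13, -30] -> [5, -13, 30] -> 30
  [0, 24, -6, 19, 42, 12, 6, -7, -7, 30] -> [30, -7, -7, 6, 12, 42, 19, -6, 24, 0] -> [30, -7, 6, 12, 42, 19, -6, 24, 0] -> [-30, 7, -6, -12, -42, -19, 6, -24, 0] -> 7
  [29, -12, 11, -27, 21, -7, 3] -> [3, -7, 21, -27, 11, -12, 29] -> [3, -7, 21, -27, 11, -12, 29] -> [-3, 7, -21, 27, -11, 12, -29] -> 27
  [-11, 28, 21] -> [21, 28, -11] -> [21, 28, -11] -> [-21, -28, 11] -> 11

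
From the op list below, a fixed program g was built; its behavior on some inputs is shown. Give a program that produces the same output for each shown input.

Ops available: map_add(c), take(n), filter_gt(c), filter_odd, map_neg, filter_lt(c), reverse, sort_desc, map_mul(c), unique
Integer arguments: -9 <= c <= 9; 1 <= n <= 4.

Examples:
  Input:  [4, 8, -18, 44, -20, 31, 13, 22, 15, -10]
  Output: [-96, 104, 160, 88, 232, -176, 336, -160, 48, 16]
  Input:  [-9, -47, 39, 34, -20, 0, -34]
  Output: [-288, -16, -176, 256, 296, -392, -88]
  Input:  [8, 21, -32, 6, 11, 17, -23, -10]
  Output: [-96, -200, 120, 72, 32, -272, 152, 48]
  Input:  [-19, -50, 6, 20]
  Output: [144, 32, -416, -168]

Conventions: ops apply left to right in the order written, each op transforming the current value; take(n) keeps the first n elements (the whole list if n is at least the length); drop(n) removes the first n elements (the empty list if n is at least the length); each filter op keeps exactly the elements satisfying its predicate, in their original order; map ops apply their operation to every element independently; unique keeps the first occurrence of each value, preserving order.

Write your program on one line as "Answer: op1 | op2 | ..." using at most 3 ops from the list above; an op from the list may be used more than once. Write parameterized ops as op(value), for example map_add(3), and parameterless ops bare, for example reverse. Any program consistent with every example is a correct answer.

map_add(-2) | reverse | map_mul(8)

Check, running the answer program on each example:
  [4, 8, -18, 44, -20, 31, 13, 22, 15, -10] -> [2, 6, -20, 42, -22, 29, 11, 20, 13, -12] -> [-12, 13, 20, 11, 29, -22, 42, -20, 6, 2] -> [-96, 104, 160, 88, 232, -176, 336, -160, 48, 16]
  [-9, -47, 39, 34, -20, 0, -34] -> [-11, -49, 37, 32, -22, -2, -36] -> [-36, -2, -22, 32, 37, -49, -11] -> [-288, -16, -176, 256, 296, -392, -88]
  [8, 21, -32, 6, 11, 17, -23, -10] -> [6, 19, -34, 4, 9, 15, -25, -12] -> [-12, -25, 15, 9, 4, -34, 19, 6] -> [-96, -200, 120, 72, 32, -272, 152, 48]
  [-19, -50, 6, 20] -> [-21, -52, 4, 18] -> [18, 4, -52, -21] -> [144, 32, -416, -168]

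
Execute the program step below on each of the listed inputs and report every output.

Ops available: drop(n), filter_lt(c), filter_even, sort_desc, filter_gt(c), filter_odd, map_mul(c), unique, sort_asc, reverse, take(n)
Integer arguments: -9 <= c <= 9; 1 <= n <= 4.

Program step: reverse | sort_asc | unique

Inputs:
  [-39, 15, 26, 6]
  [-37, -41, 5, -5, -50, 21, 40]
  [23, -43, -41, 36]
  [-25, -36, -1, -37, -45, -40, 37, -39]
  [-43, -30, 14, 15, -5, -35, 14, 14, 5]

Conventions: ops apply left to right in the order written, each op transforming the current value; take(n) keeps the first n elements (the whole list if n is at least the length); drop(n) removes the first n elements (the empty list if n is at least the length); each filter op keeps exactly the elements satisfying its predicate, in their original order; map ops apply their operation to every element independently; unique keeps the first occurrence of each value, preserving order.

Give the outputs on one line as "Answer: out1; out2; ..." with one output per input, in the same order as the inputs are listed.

[-39, 6, 15, 26]; [-50, -41, -37, -5, 5, 21, 40]; [-43, -41, 23, 36]; [-45, -40, -39, -37, -36, -25, -1, 37]; [-43, -35, -30, -5, 5, 14, 15]

Execution, op by op:
  [-39, 15, 26, 6] -> [6, 26, 15, -39] -> [-39, 6, 15, 26] -> [-39, 6, 15, 26]
  [-37, -41, 5, -5, -50, 21, 40] -> [40, 21, -50, -5, 5, -41, -37] -> [-50, -41, -37, -5, 5, 21, 40] -> [-50, -41, -37, -5, 5, 21, 40]
  [23, -43, -41, 36] -> [36, -41, -43, 23] -> [-43, -41, 23, 36] -> [-43, -41, 23, 36]
  [-25, -36, -1, -37, -45, -40, 37, -39] -> [-39, 37, -40, -45, -37, -1, -36, -25] -> [-45, -40, -39, -37, -36, -25, -1, 37] -> [-45, -40, -39, -37, -36, -25, -1, 37]
  [-43, -30, 14, 15, -5, -35, 14, 14, 5] -> [5, 14, 14, -35, -5, 15, 14, -30, -43] -> [-43, -35, -30, -5, 5, 14, 14, 14, 15] -> [-43, -35, -30, -5, 5, 14, 15]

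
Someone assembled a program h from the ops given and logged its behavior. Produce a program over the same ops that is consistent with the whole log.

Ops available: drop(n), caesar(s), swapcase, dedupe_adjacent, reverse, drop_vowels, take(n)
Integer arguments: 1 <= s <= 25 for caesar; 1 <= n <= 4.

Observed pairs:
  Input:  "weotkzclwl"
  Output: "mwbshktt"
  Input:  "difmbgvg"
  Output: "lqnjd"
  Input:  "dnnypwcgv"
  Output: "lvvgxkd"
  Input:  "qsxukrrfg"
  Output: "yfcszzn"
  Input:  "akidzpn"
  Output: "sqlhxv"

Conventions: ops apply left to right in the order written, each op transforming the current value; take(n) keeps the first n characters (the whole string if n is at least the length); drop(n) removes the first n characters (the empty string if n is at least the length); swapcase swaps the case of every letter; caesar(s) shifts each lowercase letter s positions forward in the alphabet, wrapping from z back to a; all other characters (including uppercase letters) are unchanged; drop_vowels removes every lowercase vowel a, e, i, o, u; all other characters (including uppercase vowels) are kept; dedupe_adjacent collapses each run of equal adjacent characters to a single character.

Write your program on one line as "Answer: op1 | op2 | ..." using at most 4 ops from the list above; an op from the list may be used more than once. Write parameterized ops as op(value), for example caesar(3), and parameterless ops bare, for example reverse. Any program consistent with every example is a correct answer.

caesar(4) | caesar(4) | drop_vowels

Check, running the answer program on each example:
  "weotkzclwl" -> "aisxodgpap" -> "emwbshktet" -> "mwbshktt"
  "difmbgvg" -> "hmjqfkzk" -> "lqnujodo" -> "lqnjd"
  "dnnypwcgv" -> "hrrctagkz" -> "lvvgxekod" -> "lvvgxkd"
  "qsxukrrfg" -> "uwbyovvjk" -> "yafcszzno" -> "yfcszzn"
  "akidzpn" -> "eomhdtr" -> "isqlhxv" -> "sqlhxv"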